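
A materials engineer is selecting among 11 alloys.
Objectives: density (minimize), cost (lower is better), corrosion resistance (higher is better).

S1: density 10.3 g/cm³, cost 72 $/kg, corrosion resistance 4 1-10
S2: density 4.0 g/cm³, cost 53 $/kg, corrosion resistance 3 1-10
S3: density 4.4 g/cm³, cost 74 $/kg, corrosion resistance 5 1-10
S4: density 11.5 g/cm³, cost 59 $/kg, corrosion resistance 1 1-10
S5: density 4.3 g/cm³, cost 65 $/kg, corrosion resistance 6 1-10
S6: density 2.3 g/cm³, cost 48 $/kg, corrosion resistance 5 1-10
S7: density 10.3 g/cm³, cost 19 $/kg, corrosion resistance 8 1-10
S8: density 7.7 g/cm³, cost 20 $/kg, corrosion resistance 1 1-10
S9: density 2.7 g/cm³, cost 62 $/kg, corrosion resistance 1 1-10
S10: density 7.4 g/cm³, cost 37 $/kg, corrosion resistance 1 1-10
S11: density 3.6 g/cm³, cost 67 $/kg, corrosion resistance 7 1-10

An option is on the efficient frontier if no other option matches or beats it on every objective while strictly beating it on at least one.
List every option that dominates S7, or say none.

none

S1: worse on cost (72 vs 19).
S2: worse on cost (53 vs 19).
S3: worse on cost (74 vs 19).
S4: worse on density (11.5 vs 10.3).
S5: worse on cost (65 vs 19).
S6: worse on cost (48 vs 19).
S8: worse on cost (20 vs 19).
S9: worse on cost (62 vs 19).
S10: worse on cost (37 vs 19).
S11: worse on cost (67 vs 19).
No option dominates S7.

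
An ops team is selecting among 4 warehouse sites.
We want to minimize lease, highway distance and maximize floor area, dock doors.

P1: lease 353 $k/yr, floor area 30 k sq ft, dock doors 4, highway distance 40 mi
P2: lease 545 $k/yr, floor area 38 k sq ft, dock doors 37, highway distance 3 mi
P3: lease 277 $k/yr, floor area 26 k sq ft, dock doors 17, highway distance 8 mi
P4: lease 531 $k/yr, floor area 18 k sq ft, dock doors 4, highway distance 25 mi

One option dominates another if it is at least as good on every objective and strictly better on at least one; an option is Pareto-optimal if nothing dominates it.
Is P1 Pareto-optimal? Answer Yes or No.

Yes

P2: worse on lease (545 vs 353).
P3: worse on floor area (26 vs 30).
P4: worse on lease (531 vs 353).
No option is at least as good as P1 on every objective and strictly better on one.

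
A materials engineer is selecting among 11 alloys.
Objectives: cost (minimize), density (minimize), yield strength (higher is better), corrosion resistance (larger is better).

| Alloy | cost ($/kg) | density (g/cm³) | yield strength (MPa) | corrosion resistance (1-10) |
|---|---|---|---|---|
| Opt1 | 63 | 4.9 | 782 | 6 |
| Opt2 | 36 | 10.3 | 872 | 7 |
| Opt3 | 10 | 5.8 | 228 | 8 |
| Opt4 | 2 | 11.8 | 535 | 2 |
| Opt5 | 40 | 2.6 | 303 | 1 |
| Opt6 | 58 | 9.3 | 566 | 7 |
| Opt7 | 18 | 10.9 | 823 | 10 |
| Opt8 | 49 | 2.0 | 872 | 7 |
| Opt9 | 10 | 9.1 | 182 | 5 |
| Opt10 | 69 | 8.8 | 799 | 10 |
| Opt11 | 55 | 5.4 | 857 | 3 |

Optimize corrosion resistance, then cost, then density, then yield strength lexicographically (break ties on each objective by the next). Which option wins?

Opt7

First maximize corrosion resistance: best is 10, kept {Opt7, Opt10}.
Then minimize cost: best is 18, kept {Opt7}.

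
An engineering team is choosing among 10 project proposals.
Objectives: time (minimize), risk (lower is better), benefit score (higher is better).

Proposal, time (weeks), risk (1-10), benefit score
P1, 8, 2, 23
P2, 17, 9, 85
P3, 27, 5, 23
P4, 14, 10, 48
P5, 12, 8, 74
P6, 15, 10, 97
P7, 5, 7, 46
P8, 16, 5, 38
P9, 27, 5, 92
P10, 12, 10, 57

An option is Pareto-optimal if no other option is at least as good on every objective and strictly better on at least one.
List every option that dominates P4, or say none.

P5: time 12≤14, risk 8≤10, benefit score 74≥48 — dominates P4.
P10: time 12≤14, risk 10≤10, benefit score 57≥48 — dominates P4.
Others (P1, P2, P3, P6, P7, P8, P9) are each worse than P4 on at least one objective.

P5, P10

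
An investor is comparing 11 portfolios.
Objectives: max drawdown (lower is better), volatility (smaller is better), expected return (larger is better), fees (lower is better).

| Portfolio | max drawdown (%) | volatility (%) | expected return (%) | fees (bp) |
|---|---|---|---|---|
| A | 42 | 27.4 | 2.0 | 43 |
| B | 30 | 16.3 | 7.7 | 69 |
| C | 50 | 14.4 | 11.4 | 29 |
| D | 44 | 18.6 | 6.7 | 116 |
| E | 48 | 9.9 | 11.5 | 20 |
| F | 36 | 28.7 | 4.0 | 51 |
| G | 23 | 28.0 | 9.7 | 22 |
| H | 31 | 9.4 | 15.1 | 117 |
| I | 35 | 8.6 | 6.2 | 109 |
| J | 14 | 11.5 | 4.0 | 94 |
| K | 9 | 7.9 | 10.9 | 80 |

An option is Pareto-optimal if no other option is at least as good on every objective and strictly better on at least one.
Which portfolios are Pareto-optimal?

A, B, E, G, H, K

A: not dominated.
B: not dominated.
C: dominated by E (max drawdown 48≤50, volatility 9.9≤14.4, expected return 11.5≥11.4, fees 20≤29).
D: dominated by B (max drawdown 30≤44, volatility 16.3≤18.6, expected return 7.7≥6.7, fees 69≤116).
E: not dominated (best fees).
F: dominated by G (max drawdown 23≤36, volatility 28.0≤28.7, expected return 9.7≥4.0, fees 22≤51).
G: not dominated.
H: not dominated (best expected return).
I: dominated by K (max drawdown 9≤35, volatility 7.9≤8.6, expected return 10.9≥6.2, fees 80≤109).
J: dominated by K (max drawdown 9≤14, volatility 7.9≤11.5, expected return 10.9≥4.0, fees 80≤94).
K: not dominated (best max drawdown).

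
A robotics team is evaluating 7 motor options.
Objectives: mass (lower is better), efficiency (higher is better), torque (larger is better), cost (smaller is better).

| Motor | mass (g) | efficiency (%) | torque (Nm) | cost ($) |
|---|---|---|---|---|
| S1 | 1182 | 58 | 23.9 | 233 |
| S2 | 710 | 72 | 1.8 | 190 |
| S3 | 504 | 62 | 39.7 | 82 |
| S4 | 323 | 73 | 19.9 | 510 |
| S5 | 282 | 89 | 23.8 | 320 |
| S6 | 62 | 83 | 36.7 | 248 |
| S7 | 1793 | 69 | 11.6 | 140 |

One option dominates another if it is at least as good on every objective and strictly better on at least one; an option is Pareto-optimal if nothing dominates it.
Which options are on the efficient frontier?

S2, S3, S5, S6, S7

S1: dominated by S3 (mass 504≤1182, efficiency 62≥58, torque 39.7≥23.9, cost 82≤233).
S2: not dominated.
S3: not dominated (best torque).
S4: dominated by S5 (mass 282≤323, efficiency 89≥73, torque 23.8≥19.9, cost 320≤510).
S5: not dominated (best efficiency).
S6: not dominated (best mass).
S7: not dominated.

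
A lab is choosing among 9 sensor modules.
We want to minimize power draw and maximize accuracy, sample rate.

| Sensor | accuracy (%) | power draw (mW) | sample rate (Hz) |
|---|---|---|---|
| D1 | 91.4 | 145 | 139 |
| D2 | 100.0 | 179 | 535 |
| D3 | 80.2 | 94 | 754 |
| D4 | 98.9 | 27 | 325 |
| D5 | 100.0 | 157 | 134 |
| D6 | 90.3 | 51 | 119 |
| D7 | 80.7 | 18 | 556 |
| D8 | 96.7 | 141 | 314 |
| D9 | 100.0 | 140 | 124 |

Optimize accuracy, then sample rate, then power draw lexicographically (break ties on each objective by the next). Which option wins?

D2

First maximize accuracy: best is 100.0, kept {D2, D5, D9}.
Then maximize sample rate: best is 535, kept {D2}.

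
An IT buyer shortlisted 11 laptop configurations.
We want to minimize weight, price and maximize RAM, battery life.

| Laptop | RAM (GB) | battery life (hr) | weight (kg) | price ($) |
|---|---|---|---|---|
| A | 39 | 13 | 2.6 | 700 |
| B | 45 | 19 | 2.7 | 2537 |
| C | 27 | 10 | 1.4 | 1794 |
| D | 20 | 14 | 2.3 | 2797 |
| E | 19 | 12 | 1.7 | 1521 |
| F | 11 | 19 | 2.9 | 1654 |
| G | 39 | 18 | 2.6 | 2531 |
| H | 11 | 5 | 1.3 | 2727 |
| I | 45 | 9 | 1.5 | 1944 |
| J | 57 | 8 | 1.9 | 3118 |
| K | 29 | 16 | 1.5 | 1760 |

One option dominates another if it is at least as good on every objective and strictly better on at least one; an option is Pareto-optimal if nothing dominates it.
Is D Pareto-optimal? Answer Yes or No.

K vs D: RAM 29≥20, battery life 16≥14, weight 1.5≤2.3, price 1760≤2797 — K is at least as good on every objective and strictly better on at least one, so K dominates D.

No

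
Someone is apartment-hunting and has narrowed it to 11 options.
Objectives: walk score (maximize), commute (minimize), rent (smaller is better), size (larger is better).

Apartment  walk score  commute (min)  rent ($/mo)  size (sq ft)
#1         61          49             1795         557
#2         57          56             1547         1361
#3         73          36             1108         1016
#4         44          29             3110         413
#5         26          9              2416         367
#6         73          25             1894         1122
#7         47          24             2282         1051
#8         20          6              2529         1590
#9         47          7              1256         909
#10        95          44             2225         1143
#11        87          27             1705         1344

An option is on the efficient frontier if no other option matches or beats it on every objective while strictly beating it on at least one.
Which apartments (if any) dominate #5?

#9: walk score 47≥26, commute 7≤9, rent 1256≤2416, size 909≥367 — dominates #5.
Others (#1, #2, #3, #4, #6, #7, #8, #10, #11) are each worse than #5 on at least one objective.

#9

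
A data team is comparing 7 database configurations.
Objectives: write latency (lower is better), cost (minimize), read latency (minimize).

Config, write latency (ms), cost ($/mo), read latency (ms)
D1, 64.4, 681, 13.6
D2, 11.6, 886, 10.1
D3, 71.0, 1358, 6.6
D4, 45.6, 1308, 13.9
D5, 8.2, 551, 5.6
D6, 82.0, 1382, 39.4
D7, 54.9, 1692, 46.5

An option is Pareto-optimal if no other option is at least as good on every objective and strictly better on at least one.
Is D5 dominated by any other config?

D1: worse on write latency (64.4 vs 8.2).
D2: worse on write latency (11.6 vs 8.2).
D3: worse on write latency (71.0 vs 8.2).
D4: worse on write latency (45.6 vs 8.2).
D6: worse on write latency (82.0 vs 8.2).
D7: worse on write latency (54.9 vs 8.2).
No option is at least as good as D5 on every objective and strictly better on one.

No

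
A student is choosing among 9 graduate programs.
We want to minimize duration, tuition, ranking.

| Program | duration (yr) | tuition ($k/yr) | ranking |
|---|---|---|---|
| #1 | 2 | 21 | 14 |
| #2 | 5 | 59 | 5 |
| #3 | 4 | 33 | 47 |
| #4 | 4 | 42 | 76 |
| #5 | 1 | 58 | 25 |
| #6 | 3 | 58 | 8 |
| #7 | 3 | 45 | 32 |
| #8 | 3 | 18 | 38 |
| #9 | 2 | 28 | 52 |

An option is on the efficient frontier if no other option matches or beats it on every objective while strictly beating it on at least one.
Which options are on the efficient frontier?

#1: not dominated.
#2: not dominated (best ranking).
#3: dominated by #1 (duration 2≤4, tuition 21≤33, ranking 14≤47).
#4: dominated by #1 (duration 2≤4, tuition 21≤42, ranking 14≤76).
#5: not dominated (best duration).
#6: not dominated.
#7: dominated by #1 (duration 2≤3, tuition 21≤45, ranking 14≤32).
#8: not dominated (best tuition).
#9: dominated by #1 (duration 2≤2, tuition 21≤28, ranking 14≤52).

#1, #2, #5, #6, #8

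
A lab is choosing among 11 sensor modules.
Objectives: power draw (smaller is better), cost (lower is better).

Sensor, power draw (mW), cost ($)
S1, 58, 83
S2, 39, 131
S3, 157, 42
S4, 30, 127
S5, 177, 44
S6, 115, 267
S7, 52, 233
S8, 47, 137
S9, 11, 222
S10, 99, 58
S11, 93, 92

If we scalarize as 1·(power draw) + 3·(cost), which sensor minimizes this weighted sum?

S10

S1: 1·58 + 3·83 = 307
S2: 1·39 + 3·131 = 432
S3: 1·157 + 3·42 = 283
S4: 1·30 + 3·127 = 411
S5: 1·177 + 3·44 = 309
S6: 1·115 + 3·267 = 916
S7: 1·52 + 3·233 = 751
S8: 1·47 + 3·137 = 458
S9: 1·11 + 3·222 = 677
S10: 1·99 + 3·58 = 273
S11: 1·93 + 3·92 = 369
Lowest: S10 at 273.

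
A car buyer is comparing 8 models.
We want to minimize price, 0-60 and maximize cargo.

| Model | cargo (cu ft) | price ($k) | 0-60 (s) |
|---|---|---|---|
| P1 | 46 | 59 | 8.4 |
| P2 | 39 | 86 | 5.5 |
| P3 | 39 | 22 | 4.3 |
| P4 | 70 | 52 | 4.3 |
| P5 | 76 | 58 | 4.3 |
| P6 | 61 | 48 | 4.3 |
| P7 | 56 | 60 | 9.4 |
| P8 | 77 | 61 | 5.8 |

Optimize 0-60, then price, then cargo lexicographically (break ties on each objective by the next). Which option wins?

P3

First minimize 0-60: best is 4.3, kept {P3, P4, P5, P6}.
Then minimize price: best is 22, kept {P3}.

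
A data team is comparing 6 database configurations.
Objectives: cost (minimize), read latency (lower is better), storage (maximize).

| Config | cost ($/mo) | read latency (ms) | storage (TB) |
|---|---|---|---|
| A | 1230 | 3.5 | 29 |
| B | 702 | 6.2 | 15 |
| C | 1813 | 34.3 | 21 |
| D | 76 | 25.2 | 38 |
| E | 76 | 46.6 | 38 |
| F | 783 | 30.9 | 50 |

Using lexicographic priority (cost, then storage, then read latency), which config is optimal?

D

First minimize cost: best is 76, kept {D, E}.
Then maximize storage: best is 38, kept {D, E}.
Then minimize read latency: best is 25.2, kept {D}.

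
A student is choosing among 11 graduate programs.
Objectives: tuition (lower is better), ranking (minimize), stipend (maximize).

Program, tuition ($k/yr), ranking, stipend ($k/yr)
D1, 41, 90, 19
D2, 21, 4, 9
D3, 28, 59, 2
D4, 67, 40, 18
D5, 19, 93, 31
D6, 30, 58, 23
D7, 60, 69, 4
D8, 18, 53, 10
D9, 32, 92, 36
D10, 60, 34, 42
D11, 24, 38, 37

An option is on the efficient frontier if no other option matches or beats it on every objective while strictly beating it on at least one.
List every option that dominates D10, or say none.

none

D1: worse on ranking (90 vs 34).
D2: worse on stipend (9 vs 42).
D3: worse on ranking (59 vs 34).
D4: worse on tuition (67 vs 60).
D5: worse on ranking (93 vs 34).
D6: worse on ranking (58 vs 34).
D7: worse on ranking (69 vs 34).
D8: worse on ranking (53 vs 34).
D9: worse on ranking (92 vs 34).
D11: worse on ranking (38 vs 34).
No option dominates D10.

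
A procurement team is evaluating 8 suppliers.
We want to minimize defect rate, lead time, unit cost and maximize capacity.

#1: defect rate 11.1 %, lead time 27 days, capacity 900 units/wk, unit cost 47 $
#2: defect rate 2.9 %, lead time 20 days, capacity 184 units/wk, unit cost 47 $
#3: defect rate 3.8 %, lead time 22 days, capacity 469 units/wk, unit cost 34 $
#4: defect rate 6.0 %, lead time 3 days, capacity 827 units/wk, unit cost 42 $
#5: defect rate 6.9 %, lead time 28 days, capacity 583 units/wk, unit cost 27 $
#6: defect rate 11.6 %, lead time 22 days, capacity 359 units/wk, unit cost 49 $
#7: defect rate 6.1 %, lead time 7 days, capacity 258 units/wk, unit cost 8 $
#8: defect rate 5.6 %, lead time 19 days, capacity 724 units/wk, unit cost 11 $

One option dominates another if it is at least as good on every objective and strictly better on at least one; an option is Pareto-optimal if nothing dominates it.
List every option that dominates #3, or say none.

#1: worse on defect rate (11.1 vs 3.8).
#2: worse on capacity (184 vs 469).
#4: worse on defect rate (6.0 vs 3.8).
#5: worse on defect rate (6.9 vs 3.8).
#6: worse on defect rate (11.6 vs 3.8).
#7: worse on defect rate (6.1 vs 3.8).
#8: worse on defect rate (5.6 vs 3.8).
No option dominates #3.

none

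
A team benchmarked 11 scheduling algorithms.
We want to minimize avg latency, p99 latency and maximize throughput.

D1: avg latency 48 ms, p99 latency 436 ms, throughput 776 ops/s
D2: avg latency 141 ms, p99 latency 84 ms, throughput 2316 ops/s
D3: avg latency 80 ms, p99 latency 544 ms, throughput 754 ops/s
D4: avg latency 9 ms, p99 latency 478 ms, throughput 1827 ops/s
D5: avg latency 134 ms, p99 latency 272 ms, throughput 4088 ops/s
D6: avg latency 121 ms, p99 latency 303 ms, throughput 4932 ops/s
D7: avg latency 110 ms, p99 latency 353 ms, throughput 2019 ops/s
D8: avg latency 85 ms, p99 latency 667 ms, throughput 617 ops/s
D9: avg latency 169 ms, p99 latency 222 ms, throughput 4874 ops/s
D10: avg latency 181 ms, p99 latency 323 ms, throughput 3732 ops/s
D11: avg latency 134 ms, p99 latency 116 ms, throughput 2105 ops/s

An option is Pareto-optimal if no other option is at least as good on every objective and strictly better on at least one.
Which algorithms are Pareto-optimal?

D1: not dominated.
D2: not dominated (best p99 latency).
D3: dominated by D1 (avg latency 48≤80, p99 latency 436≤544, throughput 776≥754).
D4: not dominated (best avg latency).
D5: not dominated.
D6: not dominated (best throughput).
D7: not dominated.
D8: dominated by D1 (avg latency 48≤85, p99 latency 436≤667, throughput 776≥617).
D9: not dominated.
D10: dominated by D5 (avg latency 134≤181, p99 latency 272≤323, throughput 4088≥3732).
D11: not dominated.

D1, D2, D4, D5, D6, D7, D9, D11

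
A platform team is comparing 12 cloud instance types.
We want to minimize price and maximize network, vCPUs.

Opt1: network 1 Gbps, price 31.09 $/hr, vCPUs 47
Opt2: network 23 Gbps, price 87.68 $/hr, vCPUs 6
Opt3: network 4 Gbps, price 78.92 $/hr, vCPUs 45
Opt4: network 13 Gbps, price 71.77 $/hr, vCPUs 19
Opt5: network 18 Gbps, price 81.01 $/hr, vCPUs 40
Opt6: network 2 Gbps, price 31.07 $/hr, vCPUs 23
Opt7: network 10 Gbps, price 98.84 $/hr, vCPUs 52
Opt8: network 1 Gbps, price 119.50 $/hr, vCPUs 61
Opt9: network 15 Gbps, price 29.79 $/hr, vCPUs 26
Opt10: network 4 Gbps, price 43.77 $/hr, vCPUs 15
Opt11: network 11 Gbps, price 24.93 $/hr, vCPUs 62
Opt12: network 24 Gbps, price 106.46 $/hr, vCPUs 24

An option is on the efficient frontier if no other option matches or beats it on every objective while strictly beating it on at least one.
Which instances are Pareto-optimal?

Opt2, Opt5, Opt9, Opt11, Opt12

Opt1: dominated by Opt11 (network 11≥1, price 24.93≤31.09, vCPUs 62≥47).
Opt2: not dominated.
Opt3: dominated by Opt11 (network 11≥4, price 24.93≤78.92, vCPUs 62≥45).
Opt4: dominated by Opt9 (network 15≥13, price 29.79≤71.77, vCPUs 26≥19).
Opt5: not dominated.
Opt6: dominated by Opt9 (network 15≥2, price 29.79≤31.07, vCPUs 26≥23).
Opt7: dominated by Opt11 (network 11≥10, price 24.93≤98.84, vCPUs 62≥52).
Opt8: dominated by Opt11 (network 11≥1, price 24.93≤119.50, vCPUs 62≥61).
Opt9: not dominated.
Opt10: dominated by Opt9 (network 15≥4, price 29.79≤43.77, vCPUs 26≥15).
Opt11: not dominated (best price).
Opt12: not dominated (best network).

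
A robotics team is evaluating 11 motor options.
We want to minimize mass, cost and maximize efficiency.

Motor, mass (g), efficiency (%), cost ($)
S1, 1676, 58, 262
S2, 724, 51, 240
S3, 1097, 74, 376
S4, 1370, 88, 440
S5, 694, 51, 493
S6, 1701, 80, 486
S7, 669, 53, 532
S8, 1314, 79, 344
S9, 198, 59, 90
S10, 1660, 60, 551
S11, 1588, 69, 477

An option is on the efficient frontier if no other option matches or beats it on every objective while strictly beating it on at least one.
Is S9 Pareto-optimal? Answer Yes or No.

Yes

S1: worse on mass (1676 vs 198).
S2: worse on mass (724 vs 198).
S3: worse on mass (1097 vs 198).
S4: worse on mass (1370 vs 198).
S5: worse on mass (694 vs 198).
S6: worse on mass (1701 vs 198).
S7: worse on mass (669 vs 198).
S8: worse on mass (1314 vs 198).
S10: worse on mass (1660 vs 198).
S11: worse on mass (1588 vs 198).
No option is at least as good as S9 on every objective and strictly better on one.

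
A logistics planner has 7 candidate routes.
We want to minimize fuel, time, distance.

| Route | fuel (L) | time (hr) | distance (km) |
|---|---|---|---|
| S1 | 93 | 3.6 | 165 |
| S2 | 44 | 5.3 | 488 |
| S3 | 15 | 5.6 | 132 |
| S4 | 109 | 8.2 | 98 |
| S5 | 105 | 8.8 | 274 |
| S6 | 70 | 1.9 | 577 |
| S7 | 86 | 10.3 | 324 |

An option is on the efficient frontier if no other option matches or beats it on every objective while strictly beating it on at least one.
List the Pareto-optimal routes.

S1: not dominated.
S2: not dominated.
S3: not dominated (best fuel).
S4: not dominated (best distance).
S5: dominated by S1 (fuel 93≤105, time 3.6≤8.8, distance 165≤274).
S6: not dominated (best time).
S7: dominated by S3 (fuel 15≤86, time 5.6≤10.3, distance 132≤324).

S1, S2, S3, S4, S6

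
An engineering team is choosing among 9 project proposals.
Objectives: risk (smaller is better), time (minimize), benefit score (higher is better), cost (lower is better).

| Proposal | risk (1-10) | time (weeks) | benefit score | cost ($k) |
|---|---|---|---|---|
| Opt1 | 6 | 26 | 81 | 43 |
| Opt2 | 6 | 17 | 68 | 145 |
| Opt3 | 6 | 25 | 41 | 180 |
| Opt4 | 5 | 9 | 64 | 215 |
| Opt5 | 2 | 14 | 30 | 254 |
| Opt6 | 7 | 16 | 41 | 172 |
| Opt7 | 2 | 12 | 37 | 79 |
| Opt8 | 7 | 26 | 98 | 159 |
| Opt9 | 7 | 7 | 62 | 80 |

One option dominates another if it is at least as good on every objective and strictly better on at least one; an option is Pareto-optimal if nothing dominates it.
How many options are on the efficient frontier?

6

Opt1: not dominated (best cost).
Opt2: not dominated.
Opt3: dominated by Opt2 (risk 6≤6, time 17≤25, benefit score 68≥41, cost 145≤180).
Opt4: not dominated.
Opt5: dominated by Opt7 (risk 2≤2, time 12≤14, benefit score 37≥30, cost 79≤254).
Opt6: dominated by Opt9 (risk 7≤7, time 7≤16, benefit score 62≥41, cost 80≤172).
Opt7: not dominated.
Opt8: not dominated (best benefit score).
Opt9: not dominated (best time).
Pareto-optimal: Opt1, Opt2, Opt4, Opt7, Opt8, Opt9 → 6.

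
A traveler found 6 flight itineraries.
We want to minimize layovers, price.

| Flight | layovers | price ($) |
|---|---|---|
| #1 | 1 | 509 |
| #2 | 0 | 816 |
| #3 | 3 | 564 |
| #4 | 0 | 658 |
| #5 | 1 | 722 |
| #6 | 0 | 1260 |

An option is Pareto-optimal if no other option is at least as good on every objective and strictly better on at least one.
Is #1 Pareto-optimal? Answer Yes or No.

Yes

#2: worse on price (816 vs 509).
#3: worse on layovers (3 vs 1).
#4: worse on price (658 vs 509).
#5: worse on price (722 vs 509).
#6: worse on price (1260 vs 509).
No option is at least as good as #1 on every objective and strictly better on one.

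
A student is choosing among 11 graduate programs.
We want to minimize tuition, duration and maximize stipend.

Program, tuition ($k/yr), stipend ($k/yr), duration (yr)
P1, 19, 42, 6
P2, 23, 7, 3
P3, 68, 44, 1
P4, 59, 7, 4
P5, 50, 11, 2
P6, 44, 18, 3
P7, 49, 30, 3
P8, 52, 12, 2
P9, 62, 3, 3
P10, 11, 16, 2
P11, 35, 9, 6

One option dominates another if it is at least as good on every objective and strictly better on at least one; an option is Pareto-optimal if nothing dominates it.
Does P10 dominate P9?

P10 vs P9: tuition 11≤62, stipend 16≥3, duration 2≤3 — P10 is at least as good on every objective with at least one strict improvement.

Yes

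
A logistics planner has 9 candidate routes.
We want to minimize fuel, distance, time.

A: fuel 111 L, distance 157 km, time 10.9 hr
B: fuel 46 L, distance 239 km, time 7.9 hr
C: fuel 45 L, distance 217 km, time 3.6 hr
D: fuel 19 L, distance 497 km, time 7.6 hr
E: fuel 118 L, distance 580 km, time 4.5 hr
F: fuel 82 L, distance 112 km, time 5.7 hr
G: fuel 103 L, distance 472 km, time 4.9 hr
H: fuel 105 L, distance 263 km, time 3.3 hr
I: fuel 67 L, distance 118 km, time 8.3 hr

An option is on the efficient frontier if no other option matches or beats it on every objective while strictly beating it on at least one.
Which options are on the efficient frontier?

C, D, F, H, I

A: dominated by F (fuel 82≤111, distance 112≤157, time 5.7≤10.9).
B: dominated by C (fuel 45≤46, distance 217≤239, time 3.6≤7.9).
C: not dominated.
D: not dominated (best fuel).
E: dominated by C (fuel 45≤118, distance 217≤580, time 3.6≤4.5).
F: not dominated (best distance).
G: dominated by C (fuel 45≤103, distance 217≤472, time 3.6≤4.9).
H: not dominated (best time).
I: not dominated.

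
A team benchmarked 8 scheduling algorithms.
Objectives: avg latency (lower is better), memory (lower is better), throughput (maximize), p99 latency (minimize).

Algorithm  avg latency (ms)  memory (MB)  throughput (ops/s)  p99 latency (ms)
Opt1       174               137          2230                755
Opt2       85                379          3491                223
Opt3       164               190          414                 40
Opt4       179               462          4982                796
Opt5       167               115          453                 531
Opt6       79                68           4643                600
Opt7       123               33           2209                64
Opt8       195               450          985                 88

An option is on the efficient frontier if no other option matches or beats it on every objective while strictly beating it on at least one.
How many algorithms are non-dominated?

5

Opt1: dominated by Opt6 (avg latency 79≤174, memory 68≤137, throughput 4643≥2230, p99 latency 600≤755).
Opt2: not dominated.
Opt3: not dominated (best p99 latency).
Opt4: not dominated (best throughput).
Opt5: dominated by Opt7 (avg latency 123≤167, memory 33≤115, throughput 2209≥453, p99 latency 64≤531).
Opt6: not dominated (best avg latency).
Opt7: not dominated (best memory).
Opt8: dominated by Opt7 (avg latency 123≤195, memory 33≤450, throughput 2209≥985, p99 latency 64≤88).
Pareto-optimal: Opt2, Opt3, Opt4, Opt6, Opt7 → 5.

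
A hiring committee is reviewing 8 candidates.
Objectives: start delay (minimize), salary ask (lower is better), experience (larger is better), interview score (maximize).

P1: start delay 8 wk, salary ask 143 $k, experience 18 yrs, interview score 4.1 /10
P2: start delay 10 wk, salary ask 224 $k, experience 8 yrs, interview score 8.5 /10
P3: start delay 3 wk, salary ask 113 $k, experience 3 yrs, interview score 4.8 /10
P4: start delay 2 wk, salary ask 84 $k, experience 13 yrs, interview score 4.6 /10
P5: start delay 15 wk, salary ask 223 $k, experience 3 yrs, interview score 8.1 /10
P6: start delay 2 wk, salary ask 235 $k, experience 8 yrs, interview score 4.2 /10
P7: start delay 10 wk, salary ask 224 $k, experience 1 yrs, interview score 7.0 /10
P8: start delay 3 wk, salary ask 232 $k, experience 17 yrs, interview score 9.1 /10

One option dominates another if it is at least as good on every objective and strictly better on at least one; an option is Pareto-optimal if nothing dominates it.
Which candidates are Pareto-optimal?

P1: not dominated (best experience).
P2: not dominated.
P3: not dominated.
P4: not dominated (best salary ask).
P5: not dominated.
P6: dominated by P4 (start delay 2≤2, salary ask 84≤235, experience 13≥8, interview score 4.6≥4.2).
P7: dominated by P2 (start delay 10≤10, salary ask 224≤224, experience 8≥1, interview score 8.5≥7.0).
P8: not dominated (best interview score).

P1, P2, P3, P4, P5, P8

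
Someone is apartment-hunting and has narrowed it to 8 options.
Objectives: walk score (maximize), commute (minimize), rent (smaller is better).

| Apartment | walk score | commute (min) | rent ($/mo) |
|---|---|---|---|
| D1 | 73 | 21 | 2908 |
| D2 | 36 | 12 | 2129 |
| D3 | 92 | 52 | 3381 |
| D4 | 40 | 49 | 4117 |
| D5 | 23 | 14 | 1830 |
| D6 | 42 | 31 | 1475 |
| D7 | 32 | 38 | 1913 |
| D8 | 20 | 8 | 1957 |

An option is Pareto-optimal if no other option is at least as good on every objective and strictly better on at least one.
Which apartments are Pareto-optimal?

D1: not dominated.
D2: not dominated.
D3: not dominated (best walk score).
D4: dominated by D1 (walk score 73≥40, commute 21≤49, rent 2908≤4117).
D5: not dominated.
D6: not dominated (best rent).
D7: dominated by D6 (walk score 42≥32, commute 31≤38, rent 1475≤1913).
D8: not dominated (best commute).

D1, D2, D3, D5, D6, D8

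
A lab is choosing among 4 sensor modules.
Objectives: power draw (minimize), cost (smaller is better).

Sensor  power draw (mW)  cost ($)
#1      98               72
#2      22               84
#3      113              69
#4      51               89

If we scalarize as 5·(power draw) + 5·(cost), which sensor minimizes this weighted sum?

#2

#1: 5·98 + 5·72 = 850
#2: 5·22 + 5·84 = 530
#3: 5·113 + 5·69 = 910
#4: 5·51 + 5·89 = 700
Lowest: #2 at 530.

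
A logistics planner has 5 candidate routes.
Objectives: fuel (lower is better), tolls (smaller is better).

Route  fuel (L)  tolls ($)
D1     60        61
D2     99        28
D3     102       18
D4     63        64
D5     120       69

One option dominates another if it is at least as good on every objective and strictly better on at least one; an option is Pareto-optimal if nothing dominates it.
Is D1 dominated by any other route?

D2: worse on fuel (99 vs 60).
D3: worse on fuel (102 vs 60).
D4: worse on fuel (63 vs 60).
D5: worse on fuel (120 vs 60).
No option is at least as good as D1 on every objective and strictly better on one.

No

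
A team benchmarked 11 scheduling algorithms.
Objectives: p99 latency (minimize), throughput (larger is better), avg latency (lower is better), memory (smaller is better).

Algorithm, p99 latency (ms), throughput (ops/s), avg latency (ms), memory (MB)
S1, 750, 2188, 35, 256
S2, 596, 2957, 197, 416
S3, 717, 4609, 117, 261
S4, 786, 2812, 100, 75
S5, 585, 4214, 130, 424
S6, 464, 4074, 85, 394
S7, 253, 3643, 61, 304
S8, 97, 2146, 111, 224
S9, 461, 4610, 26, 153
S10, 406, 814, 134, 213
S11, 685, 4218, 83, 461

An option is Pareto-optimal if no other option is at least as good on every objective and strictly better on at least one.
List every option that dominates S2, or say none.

S6: p99 latency 464≤596, throughput 4074≥2957, avg latency 85≤197, memory 394≤416 — dominates S2.
S7: p99 latency 253≤596, throughput 3643≥2957, avg latency 61≤197, memory 304≤416 — dominates S2.
S9: p99 latency 461≤596, throughput 4610≥2957, avg latency 26≤197, memory 153≤416 — dominates S2.
Others (S1, S3, S4, S5, S8, S10, S11) are each worse than S2 on at least one objective.

S6, S7, S9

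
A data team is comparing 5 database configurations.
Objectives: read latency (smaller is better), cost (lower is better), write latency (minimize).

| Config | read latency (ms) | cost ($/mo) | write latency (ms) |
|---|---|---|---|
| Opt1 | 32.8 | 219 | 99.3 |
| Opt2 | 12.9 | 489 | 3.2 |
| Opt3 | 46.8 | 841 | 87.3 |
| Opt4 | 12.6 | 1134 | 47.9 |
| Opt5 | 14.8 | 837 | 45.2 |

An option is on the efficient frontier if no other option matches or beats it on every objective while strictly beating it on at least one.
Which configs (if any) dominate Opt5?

Opt2

Opt2: read latency 12.9≤14.8, cost 489≤837, write latency 3.2≤45.2 — dominates Opt5.
Others (Opt1, Opt3, Opt4) are each worse than Opt5 on at least one objective.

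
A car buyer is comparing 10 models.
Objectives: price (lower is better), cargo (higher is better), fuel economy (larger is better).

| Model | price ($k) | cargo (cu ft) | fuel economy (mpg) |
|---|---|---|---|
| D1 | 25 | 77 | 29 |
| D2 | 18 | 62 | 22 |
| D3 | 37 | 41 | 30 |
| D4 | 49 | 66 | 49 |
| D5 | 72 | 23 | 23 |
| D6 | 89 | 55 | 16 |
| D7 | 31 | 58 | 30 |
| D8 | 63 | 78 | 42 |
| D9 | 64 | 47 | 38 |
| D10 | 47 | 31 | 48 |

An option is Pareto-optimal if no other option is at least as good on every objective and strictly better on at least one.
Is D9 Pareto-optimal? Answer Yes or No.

D4 vs D9: price 49≤64, cargo 66≥47, fuel economy 49≥38 — D4 is at least as good on every objective and strictly better on at least one, so D4 dominates D9.

No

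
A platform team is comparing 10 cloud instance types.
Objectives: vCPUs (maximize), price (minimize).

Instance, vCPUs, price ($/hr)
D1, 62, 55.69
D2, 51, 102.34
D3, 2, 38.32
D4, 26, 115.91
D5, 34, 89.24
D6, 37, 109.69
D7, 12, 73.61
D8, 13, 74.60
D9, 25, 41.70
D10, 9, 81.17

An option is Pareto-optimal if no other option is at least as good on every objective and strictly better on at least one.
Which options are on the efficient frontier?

D1, D3, D9

D1: not dominated (best vCPUs).
D2: dominated by D1 (vCPUs 62≥51, price 55.69≤102.34).
D3: not dominated (best price).
D4: dominated by D1 (vCPUs 62≥26, price 55.69≤115.91).
D5: dominated by D1 (vCPUs 62≥34, price 55.69≤89.24).
D6: dominated by D1 (vCPUs 62≥37, price 55.69≤109.69).
D7: dominated by D1 (vCPUs 62≥12, price 55.69≤73.61).
D8: dominated by D1 (vCPUs 62≥13, price 55.69≤74.60).
D9: not dominated.
D10: dominated by D1 (vCPUs 62≥9, price 55.69≤81.17).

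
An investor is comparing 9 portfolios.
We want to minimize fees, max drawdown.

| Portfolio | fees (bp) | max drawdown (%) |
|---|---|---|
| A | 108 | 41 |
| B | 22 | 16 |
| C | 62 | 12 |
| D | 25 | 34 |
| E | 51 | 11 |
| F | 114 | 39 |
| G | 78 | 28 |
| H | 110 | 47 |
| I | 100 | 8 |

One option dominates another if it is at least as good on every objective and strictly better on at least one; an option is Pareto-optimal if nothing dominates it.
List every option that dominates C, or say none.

E: fees 51≤62, max drawdown 11≤12 — dominates C.
Others (A, B, D, F, G, H, I) are each worse than C on at least one objective.

E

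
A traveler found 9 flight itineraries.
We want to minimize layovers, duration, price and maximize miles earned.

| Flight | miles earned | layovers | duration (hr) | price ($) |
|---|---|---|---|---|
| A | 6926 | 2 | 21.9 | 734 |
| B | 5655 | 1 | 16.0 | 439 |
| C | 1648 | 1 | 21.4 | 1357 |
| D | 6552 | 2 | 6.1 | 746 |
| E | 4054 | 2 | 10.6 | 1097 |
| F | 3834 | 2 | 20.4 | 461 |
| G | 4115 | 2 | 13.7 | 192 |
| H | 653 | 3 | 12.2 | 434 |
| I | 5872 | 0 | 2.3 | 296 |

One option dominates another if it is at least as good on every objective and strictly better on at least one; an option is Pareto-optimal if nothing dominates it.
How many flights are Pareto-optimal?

A: not dominated (best miles earned).
B: dominated by I (miles earned 5872≥5655, layovers 0≤1, duration 2.3≤16.0, price 296≤439).
C: dominated by B (miles earned 5655≥1648, layovers 1≤1, duration 16.0≤21.4, price 439≤1357).
D: not dominated.
E: dominated by D (miles earned 6552≥4054, layovers 2≤2, duration 6.1≤10.6, price 746≤1097).
F: dominated by B (miles earned 5655≥3834, layovers 1≤2, duration 16.0≤20.4, price 439≤461).
G: not dominated (best price).
H: dominated by I (miles earned 5872≥653, layovers 0≤3, duration 2.3≤12.2, price 296≤434).
I: not dominated (best layovers).
Pareto-optimal: A, D, G, I → 4.

4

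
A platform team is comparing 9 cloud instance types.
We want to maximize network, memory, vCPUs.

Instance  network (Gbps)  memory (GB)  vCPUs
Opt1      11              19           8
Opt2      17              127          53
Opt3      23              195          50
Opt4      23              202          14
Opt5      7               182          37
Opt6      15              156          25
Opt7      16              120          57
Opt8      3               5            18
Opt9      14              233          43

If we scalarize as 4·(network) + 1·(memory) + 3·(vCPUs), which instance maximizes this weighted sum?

Opt3

Opt1: 4·11 + 1·19 + 3·8 = 87
Opt2: 4·17 + 1·127 + 3·53 = 354
Opt3: 4·23 + 1·195 + 3·50 = 437
Opt4: 4·23 + 1·202 + 3·14 = 336
Opt5: 4·7 + 1·182 + 3·37 = 321
Opt6: 4·15 + 1·156 + 3·25 = 291
Opt7: 4·16 + 1·120 + 3·57 = 355
Opt8: 4·3 + 1·5 + 3·18 = 71
Opt9: 4·14 + 1·233 + 3·43 = 418
Highest: Opt3 at 437.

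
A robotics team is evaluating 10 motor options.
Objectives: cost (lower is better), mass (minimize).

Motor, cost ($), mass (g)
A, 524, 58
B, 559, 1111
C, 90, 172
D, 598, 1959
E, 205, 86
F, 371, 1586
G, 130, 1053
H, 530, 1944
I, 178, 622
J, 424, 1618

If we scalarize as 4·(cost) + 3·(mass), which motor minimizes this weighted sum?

A: 4·524 + 3·58 = 2270
B: 4·559 + 3·1111 = 5569
C: 4·90 + 3·172 = 876
D: 4·598 + 3·1959 = 8269
E: 4·205 + 3·86 = 1078
F: 4·371 + 3·1586 = 6242
G: 4·130 + 3·1053 = 3679
H: 4·530 + 3·1944 = 7952
I: 4·178 + 3·622 = 2578
J: 4·424 + 3·1618 = 6550
Lowest: C at 876.

C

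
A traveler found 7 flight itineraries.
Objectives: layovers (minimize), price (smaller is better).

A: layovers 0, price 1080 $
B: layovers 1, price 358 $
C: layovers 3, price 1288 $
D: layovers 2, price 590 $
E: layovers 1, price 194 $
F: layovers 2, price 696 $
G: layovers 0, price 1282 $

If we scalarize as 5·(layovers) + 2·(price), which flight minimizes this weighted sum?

E

A: 5·0 + 2·1080 = 2160
B: 5·1 + 2·358 = 721
C: 5·3 + 2·1288 = 2591
D: 5·2 + 2·590 = 1190
E: 5·1 + 2·194 = 393
F: 5·2 + 2·696 = 1402
G: 5·0 + 2·1282 = 2564
Lowest: E at 393.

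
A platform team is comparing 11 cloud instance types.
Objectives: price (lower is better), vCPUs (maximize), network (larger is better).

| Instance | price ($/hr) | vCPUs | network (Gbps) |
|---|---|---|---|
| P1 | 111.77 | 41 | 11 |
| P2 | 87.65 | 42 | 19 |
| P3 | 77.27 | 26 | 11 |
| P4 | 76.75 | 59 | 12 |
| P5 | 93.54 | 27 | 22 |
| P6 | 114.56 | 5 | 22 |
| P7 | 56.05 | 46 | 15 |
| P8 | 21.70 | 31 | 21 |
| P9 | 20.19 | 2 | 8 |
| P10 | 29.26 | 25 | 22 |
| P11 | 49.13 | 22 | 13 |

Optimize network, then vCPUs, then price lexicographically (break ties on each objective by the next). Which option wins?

First maximize network: best is 22, kept {P5, P6, P10}.
Then maximize vCPUs: best is 27, kept {P5}.

P5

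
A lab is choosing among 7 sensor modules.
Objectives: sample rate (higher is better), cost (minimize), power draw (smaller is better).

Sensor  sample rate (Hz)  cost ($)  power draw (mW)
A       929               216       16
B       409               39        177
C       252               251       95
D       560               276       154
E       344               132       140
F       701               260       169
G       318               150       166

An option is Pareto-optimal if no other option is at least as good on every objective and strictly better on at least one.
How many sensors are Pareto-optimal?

3

A: not dominated (best sample rate).
B: not dominated (best cost).
C: dominated by A (sample rate 929≥252, cost 216≤251, power draw 16≤95).
D: dominated by A (sample rate 929≥560, cost 216≤276, power draw 16≤154).
E: not dominated.
F: dominated by A (sample rate 929≥701, cost 216≤260, power draw 16≤169).
G: dominated by E (sample rate 344≥318, cost 132≤150, power draw 140≤166).
Pareto-optimal: A, B, E → 3.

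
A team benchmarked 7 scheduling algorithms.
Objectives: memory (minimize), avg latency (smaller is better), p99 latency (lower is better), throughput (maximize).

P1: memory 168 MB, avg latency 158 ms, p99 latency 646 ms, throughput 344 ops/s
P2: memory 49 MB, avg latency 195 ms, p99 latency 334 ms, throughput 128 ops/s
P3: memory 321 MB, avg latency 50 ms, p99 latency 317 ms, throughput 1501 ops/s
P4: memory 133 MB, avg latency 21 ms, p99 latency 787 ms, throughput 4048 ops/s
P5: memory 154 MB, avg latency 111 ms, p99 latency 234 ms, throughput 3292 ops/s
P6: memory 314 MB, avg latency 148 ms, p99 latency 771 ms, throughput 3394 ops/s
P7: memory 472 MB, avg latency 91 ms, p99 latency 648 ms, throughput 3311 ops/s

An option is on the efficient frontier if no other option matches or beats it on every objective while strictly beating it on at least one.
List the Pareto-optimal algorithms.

P2, P3, P4, P5, P6, P7

P1: dominated by P5 (memory 154≤168, avg latency 111≤158, p99 latency 234≤646, throughput 3292≥344).
P2: not dominated (best memory).
P3: not dominated.
P4: not dominated (best avg latency).
P5: not dominated (best p99 latency).
P6: not dominated.
P7: not dominated.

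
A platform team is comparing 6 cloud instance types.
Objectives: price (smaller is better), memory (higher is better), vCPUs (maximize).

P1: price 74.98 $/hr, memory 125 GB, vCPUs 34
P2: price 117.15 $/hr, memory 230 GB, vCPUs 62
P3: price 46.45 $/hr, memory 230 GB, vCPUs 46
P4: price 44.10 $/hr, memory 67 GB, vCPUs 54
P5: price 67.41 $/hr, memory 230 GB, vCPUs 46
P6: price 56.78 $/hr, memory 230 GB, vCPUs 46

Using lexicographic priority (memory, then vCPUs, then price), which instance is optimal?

First maximize memory: best is 230, kept {P2, P3, P5, P6}.
Then maximize vCPUs: best is 62, kept {P2}.

P2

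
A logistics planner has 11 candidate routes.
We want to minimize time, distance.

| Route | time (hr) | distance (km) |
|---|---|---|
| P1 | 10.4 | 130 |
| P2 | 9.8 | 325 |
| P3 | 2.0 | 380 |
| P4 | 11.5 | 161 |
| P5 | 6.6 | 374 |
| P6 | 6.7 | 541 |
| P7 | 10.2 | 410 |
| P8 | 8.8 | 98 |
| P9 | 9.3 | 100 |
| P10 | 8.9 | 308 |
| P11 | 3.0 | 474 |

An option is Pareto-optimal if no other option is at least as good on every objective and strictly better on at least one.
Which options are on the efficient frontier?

P1: dominated by P8 (time 8.8≤10.4, distance 98≤130).
P2: dominated by P8 (time 8.8≤9.8, distance 98≤325).
P3: not dominated (best time).
P4: dominated by P1 (time 10.4≤11.5, distance 130≤161).
P5: not dominated.
P6: dominated by P3 (time 2.0≤6.7, distance 380≤541).
P7: dominated by P2 (time 9.8≤10.2, distance 325≤410).
P8: not dominated (best distance).
P9: dominated by P8 (time 8.8≤9.3, distance 98≤100).
P10: dominated by P8 (time 8.8≤8.9, distance 98≤308).
P11: dominated by P3 (time 2.0≤3.0, distance 380≤474).

P3, P5, P8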